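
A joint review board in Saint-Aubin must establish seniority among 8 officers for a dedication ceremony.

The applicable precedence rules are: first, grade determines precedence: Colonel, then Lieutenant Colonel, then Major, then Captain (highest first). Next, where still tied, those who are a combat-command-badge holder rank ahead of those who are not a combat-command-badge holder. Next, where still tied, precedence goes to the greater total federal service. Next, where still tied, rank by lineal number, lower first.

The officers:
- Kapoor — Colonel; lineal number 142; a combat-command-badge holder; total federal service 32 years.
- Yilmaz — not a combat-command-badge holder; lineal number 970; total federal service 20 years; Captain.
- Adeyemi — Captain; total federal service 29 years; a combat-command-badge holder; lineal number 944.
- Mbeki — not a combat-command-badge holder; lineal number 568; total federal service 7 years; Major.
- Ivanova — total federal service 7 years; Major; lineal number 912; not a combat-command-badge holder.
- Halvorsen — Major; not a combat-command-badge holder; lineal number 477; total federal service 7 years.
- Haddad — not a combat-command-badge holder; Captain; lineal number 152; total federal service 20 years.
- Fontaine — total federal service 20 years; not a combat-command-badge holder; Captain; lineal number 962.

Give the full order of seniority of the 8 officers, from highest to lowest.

Kapoor, Halvorsen, Mbeki, Ivanova, Adeyemi, Haddad, Fontaine, Yilmaz

By grade: Kapoor (Colonel); then Halvorsen, Mbeki and Ivanova (Major); then Adeyemi, Haddad, Fontaine and Yilmaz (Captain).
Halvorsen, Mbeki and Ivanova are each not a combat-command-badge holder, so the next rule applies.
Halvorsen, Mbeki and Ivanova all have total federal service 7 years, so the next rule applies.
Among Halvorsen, Mbeki and Ivanova, by lineal number (lower first): Halvorsen (477) before Mbeki (568) before Ivanova (912).
Among Adeyemi, Haddad, Fontaine and Yilmaz, a combat-command-badge holder before not a combat-command-badge holder: Adeyemi (a combat-command-badge holder) before Haddad, Fontaine and Yilmaz (not a combat-command-badge holder).
Haddad, Fontaine and Yilmaz all have total federal service 20 years, so the next rule applies.
Among Haddad, Fontaine and Yilmaz, by lineal number (lower first): Haddad (152) before Fontaine (962) before Yilmaz (970).
Full order: Kapoor, Halvorsen, Mbeki, Ivanova, Adeyemi, Haddad, Fontaine, Yilmaz.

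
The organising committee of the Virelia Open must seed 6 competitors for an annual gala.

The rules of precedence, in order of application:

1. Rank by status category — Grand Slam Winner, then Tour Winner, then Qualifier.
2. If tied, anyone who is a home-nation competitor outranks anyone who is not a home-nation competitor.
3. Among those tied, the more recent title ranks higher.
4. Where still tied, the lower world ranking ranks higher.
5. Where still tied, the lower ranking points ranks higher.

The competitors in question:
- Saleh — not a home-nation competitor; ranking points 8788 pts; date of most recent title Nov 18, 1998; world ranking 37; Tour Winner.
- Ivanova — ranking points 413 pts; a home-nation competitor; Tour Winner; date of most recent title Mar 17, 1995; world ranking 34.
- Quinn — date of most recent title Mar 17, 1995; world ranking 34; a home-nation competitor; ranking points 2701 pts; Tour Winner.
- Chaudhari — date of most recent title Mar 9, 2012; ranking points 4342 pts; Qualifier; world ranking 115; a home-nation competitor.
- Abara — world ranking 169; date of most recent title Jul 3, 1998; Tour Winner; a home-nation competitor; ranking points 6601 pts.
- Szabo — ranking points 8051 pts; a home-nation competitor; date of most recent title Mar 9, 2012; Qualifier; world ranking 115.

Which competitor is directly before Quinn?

By status category: Abara, Ivanova, Quinn and Saleh (Tour Winner); then Chaudhari and Szabo (Qualifier).
Among Abara, Ivanova, Quinn and Saleh, a home-nation competitor before not a home-nation competitor: Abara, Ivanova and Quinn (a home-nation competitor) before Saleh (not a home-nation competitor).
Among Abara, Ivanova and Quinn, by date of most recent title (later first): Abara (Jul 3, 1998) before Ivanova and Quinn (Mar 17, 1995).
Ivanova and Quinn both have world ranking 34, so the next rule applies.
Among Ivanova and Quinn, by ranking points (lower first): Ivanova (413 pts) before Quinn (2701 pts).
Chaudhari and Szabo are each a home-nation competitor, so the next rule applies.
Chaudhari and Szabo both have date of most recent title Mar 9, 2012, so the next rule applies.
Chaudhari and Szabo both have world ranking 115, so the next rule applies.
Among Chaudhari and Szabo, by ranking points (lower first): Chaudhari (4342 pts) before Szabo (8051 pts).
Order: Abara, Ivanova, Quinn, Saleh, Chaudhari, Szabo.

Ivanova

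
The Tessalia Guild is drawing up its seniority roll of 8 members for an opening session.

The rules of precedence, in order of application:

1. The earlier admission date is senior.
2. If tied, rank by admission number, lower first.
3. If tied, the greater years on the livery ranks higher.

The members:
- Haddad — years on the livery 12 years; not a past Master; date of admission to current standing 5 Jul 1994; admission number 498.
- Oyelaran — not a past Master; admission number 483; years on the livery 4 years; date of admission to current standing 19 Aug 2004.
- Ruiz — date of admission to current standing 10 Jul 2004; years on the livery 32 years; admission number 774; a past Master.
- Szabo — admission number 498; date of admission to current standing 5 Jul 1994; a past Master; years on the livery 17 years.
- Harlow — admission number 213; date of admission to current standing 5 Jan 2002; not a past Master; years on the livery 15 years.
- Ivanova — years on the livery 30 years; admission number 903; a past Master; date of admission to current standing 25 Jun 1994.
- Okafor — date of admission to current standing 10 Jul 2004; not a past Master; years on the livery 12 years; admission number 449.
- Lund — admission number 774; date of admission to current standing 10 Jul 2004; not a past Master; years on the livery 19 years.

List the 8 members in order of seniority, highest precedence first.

Ivanova, Szabo, Haddad, Harlow, Okafor, Ruiz, Lund, Oyelaran

By date of admission to current standing (earlier first): Ivanova (25 Jun 1994); then Szabo and Haddad (both 5 Jul 1994); then Harlow (5 Jan 2002); then Okafor, Ruiz and Lund (each 10 Jul 2004); then Oyelaran (19 Aug 2004).
Szabo and Haddad both have admission number 498, so the next rule applies.
Among Szabo and Haddad, by years on the livery (higher first): Szabo (17 years) before Haddad (12 years).
Among Okafor, Ruiz and Lund, by admission number (lower first): Okafor (449) before Ruiz and Lund (774).
Among Ruiz and Lund, by years on the livery (higher first): Ruiz (32 years) before Lund (19 years).
Full order: Ivanova, Szabo, Haddad, Harlow, Okafor, Ruiz, Lund, Oyelaran.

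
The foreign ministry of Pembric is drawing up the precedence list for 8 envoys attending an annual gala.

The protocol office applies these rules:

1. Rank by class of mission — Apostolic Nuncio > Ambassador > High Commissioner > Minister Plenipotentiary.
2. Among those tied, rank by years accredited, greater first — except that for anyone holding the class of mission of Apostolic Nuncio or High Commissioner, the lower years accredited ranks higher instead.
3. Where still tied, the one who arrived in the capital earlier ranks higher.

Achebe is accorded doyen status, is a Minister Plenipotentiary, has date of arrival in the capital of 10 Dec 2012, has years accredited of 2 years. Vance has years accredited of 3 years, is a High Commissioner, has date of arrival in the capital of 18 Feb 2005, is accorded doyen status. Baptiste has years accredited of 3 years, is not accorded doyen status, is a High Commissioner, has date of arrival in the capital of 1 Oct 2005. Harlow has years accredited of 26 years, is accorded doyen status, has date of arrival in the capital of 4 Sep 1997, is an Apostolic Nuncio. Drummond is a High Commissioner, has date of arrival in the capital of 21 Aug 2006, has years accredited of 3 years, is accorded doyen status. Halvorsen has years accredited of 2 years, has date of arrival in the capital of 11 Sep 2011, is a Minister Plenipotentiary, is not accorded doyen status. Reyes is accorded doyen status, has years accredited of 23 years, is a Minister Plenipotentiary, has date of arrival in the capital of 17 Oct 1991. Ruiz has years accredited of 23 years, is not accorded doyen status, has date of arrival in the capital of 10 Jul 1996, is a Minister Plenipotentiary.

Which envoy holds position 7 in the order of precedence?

Halvorsen

By class of mission: Harlow (Apostolic Nuncio); then Vance, Baptiste and Drummond (High Commissioner); then Reyes, Ruiz, Halvorsen and Achebe (Minister Plenipotentiary).
Vance, Baptiste and Drummond all have years accredited 3 years, so the next rule applies.
Among Vance, Baptiste and Drummond, by date of arrival in the capital (earlier first): Vance (18 Feb 2005) before Baptiste (1 Oct 2005) before Drummond (21 Aug 2006).
Among Reyes, Ruiz, Halvorsen and Achebe, by years accredited (higher first): Reyes and Ruiz (23 years) before Halvorsen and Achebe (2 years).
Among Reyes and Ruiz, by date of arrival in the capital (earlier first): Reyes (17 Oct 1991) before Ruiz (10 Jul 1996).
Among Halvorsen and Achebe, by date of arrival in the capital (earlier first): Halvorsen (11 Sep 2011) before Achebe (10 Dec 2012).
Order: Harlow, Vance, Baptiste, Drummond, Reyes, Ruiz, Halvorsen, Achebe.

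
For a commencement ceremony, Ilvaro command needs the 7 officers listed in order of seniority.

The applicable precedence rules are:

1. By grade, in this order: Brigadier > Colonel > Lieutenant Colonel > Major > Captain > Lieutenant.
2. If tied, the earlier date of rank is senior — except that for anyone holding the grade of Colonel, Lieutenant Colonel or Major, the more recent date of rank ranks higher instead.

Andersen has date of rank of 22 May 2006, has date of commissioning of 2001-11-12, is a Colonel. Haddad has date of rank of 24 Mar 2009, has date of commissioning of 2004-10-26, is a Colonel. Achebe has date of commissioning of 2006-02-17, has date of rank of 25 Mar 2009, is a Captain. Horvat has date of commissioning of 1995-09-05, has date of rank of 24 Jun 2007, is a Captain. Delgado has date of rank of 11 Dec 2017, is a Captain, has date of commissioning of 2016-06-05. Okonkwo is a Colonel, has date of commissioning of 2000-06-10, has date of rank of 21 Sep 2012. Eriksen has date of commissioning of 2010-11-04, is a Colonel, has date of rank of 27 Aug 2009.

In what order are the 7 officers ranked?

By grade: Okonkwo, Eriksen, Haddad and Andersen (Colonel); then Horvat, Achebe and Delgado (Captain).
Among Okonkwo, Eriksen, Haddad and Andersen, by date of rank (later first) (reversed rule for this group): Okonkwo (21 Sep 2012) before Eriksen (27 Aug 2009) before Haddad (24 Mar 2009) before Andersen (22 May 2006).
Among Horvat, Achebe and Delgado, by date of rank (earlier first): Horvat (24 Jun 2007) before Achebe (25 Mar 2009) before Delgado (11 Dec 2017).
Full order: Okonkwo, Eriksen, Haddad, Andersen, Horvat, Achebe, Delgado.

Okonkwo, Eriksen, Haddad, Andersen, Horvat, Achebe, Delgado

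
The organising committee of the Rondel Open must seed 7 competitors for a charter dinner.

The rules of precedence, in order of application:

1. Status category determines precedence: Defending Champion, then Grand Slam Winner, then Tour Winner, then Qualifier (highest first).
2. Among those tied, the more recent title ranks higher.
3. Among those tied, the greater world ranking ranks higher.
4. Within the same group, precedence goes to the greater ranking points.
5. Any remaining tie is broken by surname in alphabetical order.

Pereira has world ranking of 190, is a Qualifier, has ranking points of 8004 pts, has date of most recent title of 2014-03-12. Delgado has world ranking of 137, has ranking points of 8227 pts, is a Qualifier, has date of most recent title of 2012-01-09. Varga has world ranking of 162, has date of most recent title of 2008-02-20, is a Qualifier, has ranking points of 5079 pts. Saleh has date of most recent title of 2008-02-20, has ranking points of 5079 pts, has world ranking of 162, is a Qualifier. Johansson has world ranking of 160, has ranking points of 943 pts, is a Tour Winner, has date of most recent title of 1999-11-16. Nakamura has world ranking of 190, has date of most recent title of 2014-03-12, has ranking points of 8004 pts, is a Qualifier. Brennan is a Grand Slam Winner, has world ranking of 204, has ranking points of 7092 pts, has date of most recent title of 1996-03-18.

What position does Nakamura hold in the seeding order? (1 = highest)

3

By status category: Brennan (Grand Slam Winner); then Johansson (Tour Winner); then Nakamura, Pereira, Delgado, Saleh and Varga (Qualifier).
Among Nakamura, Pereira, Delgado, Saleh and Varga, by date of most recent title (later first): Nakamura and Pereira (2014-03-12) before Delgado (2012-01-09) before Saleh and Varga (2008-02-20).
Nakamura and Pereira both have world ranking 190, so the next rule applies.
Nakamura and Pereira both have ranking points 8004 pts, so the next rule applies.
Among Nakamura and Pereira, alphabetically by surname: Nakamura before Pereira.
Saleh and Varga both have world ranking 162, so the next rule applies.
Saleh and Varga both have ranking points 5079 pts, so the next rule applies.
Among Saleh and Varga, alphabetically by surname: Saleh before Varga.
Order: Brennan, Johansson, Nakamura, Pereira, Delgado, Saleh, Varga. So position 3.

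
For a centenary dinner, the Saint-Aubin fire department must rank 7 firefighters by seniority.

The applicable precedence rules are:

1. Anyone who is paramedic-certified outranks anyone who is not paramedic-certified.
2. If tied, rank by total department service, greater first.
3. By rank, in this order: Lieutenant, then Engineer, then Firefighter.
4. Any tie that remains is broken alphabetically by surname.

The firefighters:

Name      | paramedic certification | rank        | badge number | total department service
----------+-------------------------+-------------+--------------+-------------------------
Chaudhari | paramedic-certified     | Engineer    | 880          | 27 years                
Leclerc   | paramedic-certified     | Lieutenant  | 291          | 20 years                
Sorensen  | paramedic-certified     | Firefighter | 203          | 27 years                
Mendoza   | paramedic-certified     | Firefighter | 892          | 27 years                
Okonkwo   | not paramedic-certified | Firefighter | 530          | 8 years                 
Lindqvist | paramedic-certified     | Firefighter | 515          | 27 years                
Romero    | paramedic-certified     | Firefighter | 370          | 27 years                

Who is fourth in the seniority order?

By the first rule: Chaudhari, Lindqvist, Mendoza, Romero, Sorensen and Leclerc (each paramedic-certified); then Okonkwo (not paramedic-certified).
Among Chaudhari, Lindqvist, Mendoza, Romero, Sorensen and Leclerc, by total department service (higher first): Chaudhari, Lindqvist, Mendoza, Romero and Sorensen (27 years) before Leclerc (20 years).
Among Chaudhari, Lindqvist, Mendoza, Romero and Sorensen, by rank: Chaudhari (Engineer) before Lindqvist, Mendoza, Romero and Sorensen (Firefighter).
Among Lindqvist, Mendoza, Romero and Sorensen, alphabetically by surname: Lindqvist before Mendoza before Romero before Sorensen.
Order: Chaudhari, Lindqvist, Mendoza, Romero, Sorensen, Leclerc, Okonkwo.

Romero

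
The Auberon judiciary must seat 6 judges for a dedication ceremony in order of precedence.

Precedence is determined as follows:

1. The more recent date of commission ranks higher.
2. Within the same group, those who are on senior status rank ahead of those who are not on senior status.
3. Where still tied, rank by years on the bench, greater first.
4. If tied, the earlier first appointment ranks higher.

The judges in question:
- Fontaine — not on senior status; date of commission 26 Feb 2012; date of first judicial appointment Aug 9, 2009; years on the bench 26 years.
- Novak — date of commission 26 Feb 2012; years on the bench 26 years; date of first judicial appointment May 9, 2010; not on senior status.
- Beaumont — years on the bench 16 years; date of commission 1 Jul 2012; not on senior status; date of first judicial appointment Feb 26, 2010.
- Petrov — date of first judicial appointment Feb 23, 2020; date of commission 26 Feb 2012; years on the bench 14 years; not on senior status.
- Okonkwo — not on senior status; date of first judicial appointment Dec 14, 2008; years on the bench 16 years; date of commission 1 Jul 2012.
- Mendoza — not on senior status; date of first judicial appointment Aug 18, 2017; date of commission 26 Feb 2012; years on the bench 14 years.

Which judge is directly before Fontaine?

By date of commission (later first): Okonkwo and Beaumont (both 1 Jul 2012); then Fontaine, Novak, Mendoza and Petrov (each 26 Feb 2012).
Okonkwo and Beaumont are each not on senior status, so the next rule applies.
Okonkwo and Beaumont both have years on the bench 16 years, so the next rule applies.
Among Okonkwo and Beaumont, by date of first judicial appointment (earlier first): Okonkwo (Dec 14, 2008) before Beaumont (Feb 26, 2010).
Fontaine, Novak, Mendoza and Petrov are each not on senior status, so the next rule applies.
Among Fontaine, Novak, Mendoza and Petrov, by years on the bench (higher first): Fontaine and Novak (26 years) before Mendoza and Petrov (14 years).
Among Fontaine and Novak, by date of first judicial appointment (earlier first): Fontaine (Aug 9, 2009) before Novak (May 9, 2010).
Among Mendoza and Petrov, by date of first judicial appointment (earlier first): Mendoza (Aug 18, 2017) before Petrov (Feb 23, 2020).
Order: Okonkwo, Beaumont, Fontaine, Novak, Mendoza, Petrov.

Beaumont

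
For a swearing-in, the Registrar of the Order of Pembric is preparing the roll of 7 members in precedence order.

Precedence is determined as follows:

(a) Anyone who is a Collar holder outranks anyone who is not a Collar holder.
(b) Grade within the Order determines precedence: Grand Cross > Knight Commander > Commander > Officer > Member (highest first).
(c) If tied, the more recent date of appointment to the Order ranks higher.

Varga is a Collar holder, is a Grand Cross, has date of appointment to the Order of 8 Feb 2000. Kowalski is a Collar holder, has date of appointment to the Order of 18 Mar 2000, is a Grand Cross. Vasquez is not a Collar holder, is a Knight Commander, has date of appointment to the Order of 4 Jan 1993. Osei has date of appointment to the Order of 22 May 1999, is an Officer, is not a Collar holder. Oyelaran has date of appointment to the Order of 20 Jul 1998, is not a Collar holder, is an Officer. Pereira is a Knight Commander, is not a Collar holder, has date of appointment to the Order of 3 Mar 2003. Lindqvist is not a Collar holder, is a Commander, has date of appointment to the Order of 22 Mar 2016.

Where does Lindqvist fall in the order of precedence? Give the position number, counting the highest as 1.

5

By the first rule: Kowalski and Varga (both a Collar holder); then Pereira, Vasquez, Lindqvist, Osei and Oyelaran (each not a Collar holder).
Kowalski and Varga are each Grand Cross, so the next rule applies.
Among Kowalski and Varga, by date of appointment to the Order (later first): Kowalski (18 Mar 2000) before Varga (8 Feb 2000).
Among Pereira, Vasquez, Lindqvist, Osei and Oyelaran, by grade within the Order: Pereira and Vasquez (Knight Commander) before Lindqvist (Commander) before Osei and Oyelaran (Officer).
Among Pereira and Vasquez, by date of appointment to the Order (later first): Pereira (3 Mar 2003) before Vasquez (4 Jan 1993).
Among Osei and Oyelaran, by date of appointment to the Order (later first): Osei (22 May 1999) before Oyelaran (20 Jul 1998).
Order: Kowalski, Varga, Pereira, Vasquez, Lindqvist, Osei, Oyelaran. So position 5.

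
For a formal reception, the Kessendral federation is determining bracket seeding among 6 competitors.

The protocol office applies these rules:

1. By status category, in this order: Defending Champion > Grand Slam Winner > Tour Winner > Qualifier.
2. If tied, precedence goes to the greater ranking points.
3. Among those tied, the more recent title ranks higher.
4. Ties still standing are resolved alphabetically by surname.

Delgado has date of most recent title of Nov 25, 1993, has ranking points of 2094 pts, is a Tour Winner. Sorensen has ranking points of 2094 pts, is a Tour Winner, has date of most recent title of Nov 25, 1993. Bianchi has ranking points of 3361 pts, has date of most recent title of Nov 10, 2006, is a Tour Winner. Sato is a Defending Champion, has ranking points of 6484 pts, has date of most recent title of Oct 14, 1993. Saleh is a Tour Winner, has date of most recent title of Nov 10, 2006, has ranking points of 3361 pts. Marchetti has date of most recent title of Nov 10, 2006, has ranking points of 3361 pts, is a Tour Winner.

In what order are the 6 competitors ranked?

Sato, Bianchi, Marchetti, Saleh, Delgado, Sorensen

By status category: Sato (Defending Champion); then Bianchi, Marchetti, Saleh, Delgado and Sorensen (Tour Winner).
Among Bianchi, Marchetti, Saleh, Delgado and Sorensen, by ranking points (higher first): Bianchi, Marchetti and Saleh (3361 pts) before Delgado and Sorensen (2094 pts).
Bianchi, Marchetti and Saleh all have date of most recent title Nov 10, 2006, so the next rule applies.
Among Bianchi, Marchetti and Saleh, alphabetically by surname: Bianchi before Marchetti before Saleh.
Delgado and Sorensen both have date of most recent title Nov 25, 1993, so the next rule applies.
Among Delgado and Sorensen, alphabetically by surname: Delgado before Sorensen.
Full order: Sato, Bianchi, Marchetti, Saleh, Delgado, Sorensen.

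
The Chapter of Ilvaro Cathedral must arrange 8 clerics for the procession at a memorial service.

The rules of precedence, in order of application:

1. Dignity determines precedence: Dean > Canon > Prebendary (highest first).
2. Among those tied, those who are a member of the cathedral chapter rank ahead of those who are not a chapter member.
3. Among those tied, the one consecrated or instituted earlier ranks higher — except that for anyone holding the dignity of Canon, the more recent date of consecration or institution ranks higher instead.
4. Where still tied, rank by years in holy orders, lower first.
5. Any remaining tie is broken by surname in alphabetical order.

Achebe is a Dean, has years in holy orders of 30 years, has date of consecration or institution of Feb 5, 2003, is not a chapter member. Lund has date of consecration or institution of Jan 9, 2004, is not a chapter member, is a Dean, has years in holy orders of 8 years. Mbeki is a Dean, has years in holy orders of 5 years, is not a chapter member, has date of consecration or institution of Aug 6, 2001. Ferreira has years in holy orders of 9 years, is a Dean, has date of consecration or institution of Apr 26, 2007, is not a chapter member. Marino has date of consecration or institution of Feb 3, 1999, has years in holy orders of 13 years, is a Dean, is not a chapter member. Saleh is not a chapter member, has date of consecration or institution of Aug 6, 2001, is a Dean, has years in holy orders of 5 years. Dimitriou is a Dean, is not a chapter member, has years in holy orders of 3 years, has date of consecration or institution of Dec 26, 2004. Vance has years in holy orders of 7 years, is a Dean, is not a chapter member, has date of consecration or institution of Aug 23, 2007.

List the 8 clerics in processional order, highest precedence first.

Marino, Mbeki, Saleh, Achebe, Lund, Dimitriou, Ferreira, Vance

By dignity: Marino, Mbeki, Saleh, Achebe, Lund, Dimitriou, Ferreira and Vance (Dean).
Marino, Mbeki, Saleh, Achebe, Lund, Dimitriou, Ferreira and Vance are each not a chapter member, so the next rule applies.
Among Marino, Mbeki, Saleh, Achebe, Lund, Dimitriou, Ferreira and Vance, by date of consecration or institution (earlier first): Marino (Feb 3, 1999) before Mbeki and Saleh (Aug 6, 2001) before Achebe (Feb 5, 2003) before Lund (Jan 9, 2004) before Dimitriou (Dec 26, 2004) before Ferreira (Apr 26, 2007) before Vance (Aug 23, 2007).
Mbeki and Saleh both have years in holy orders 5 years, so the next rule applies.
Among Mbeki and Saleh, alphabetically by surname: Mbeki before Saleh.
Full order: Marino, Mbeki, Saleh, Achebe, Lund, Dimitriou, Ferreira, Vance.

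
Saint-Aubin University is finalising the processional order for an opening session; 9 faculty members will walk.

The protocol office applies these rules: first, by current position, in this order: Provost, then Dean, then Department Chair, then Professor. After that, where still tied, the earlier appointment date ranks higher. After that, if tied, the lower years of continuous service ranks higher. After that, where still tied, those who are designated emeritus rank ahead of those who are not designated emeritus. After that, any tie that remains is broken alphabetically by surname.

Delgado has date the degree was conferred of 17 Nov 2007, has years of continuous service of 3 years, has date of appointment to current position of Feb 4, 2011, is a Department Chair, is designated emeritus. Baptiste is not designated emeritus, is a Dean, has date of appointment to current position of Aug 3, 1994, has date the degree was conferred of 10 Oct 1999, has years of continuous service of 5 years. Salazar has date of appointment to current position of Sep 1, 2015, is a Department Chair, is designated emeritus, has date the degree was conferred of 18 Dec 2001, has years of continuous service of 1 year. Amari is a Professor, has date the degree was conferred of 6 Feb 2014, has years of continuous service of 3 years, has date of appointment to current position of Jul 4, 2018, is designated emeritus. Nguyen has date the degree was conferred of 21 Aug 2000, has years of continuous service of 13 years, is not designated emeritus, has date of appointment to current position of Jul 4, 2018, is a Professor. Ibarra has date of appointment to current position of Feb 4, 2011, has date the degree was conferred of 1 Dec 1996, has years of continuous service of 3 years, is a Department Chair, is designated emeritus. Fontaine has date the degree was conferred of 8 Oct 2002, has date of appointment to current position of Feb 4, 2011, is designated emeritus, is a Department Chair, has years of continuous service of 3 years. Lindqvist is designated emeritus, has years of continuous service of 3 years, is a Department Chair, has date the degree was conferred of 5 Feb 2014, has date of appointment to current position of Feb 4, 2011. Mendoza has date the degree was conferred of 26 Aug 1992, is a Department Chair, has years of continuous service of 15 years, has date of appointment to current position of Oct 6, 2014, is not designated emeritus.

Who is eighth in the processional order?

Amari

By current position: Baptiste (Dean); then Delgado, Fontaine, Ibarra, Lindqvist, Mendoza and Salazar (Department Chair); then Amari and Nguyen (Professor).
Among Delgado, Fontaine, Ibarra, Lindqvist, Mendoza and Salazar, by date of appointment to current position (earlier first): Delgado, Fontaine, Ibarra and Lindqvist (Feb 4, 2011) before Mendoza (Oct 6, 2014) before Salazar (Sep 1, 2015).
Delgado, Fontaine, Ibarra and Lindqvist all have years of continuous service 3 years, so the next rule applies.
Delgado, Fontaine, Ibarra and Lindqvist are each designated emeritus, so the next rule applies.
Among Delgado, Fontaine, Ibarra and Lindqvist, alphabetically by surname: Delgado before Fontaine before Ibarra before Lindqvist.
Amari and Nguyen both have date of appointment to current position Jul 4, 2018, so the next rule applies.
Among Amari and Nguyen, by years of continuous service (lower first): Amari (3 years) before Nguyen (13 years).
Order: Baptiste, Delgado, Fontaine, Ibarra, Lindqvist, Mendoza, Salazar, Amari, Nguyen.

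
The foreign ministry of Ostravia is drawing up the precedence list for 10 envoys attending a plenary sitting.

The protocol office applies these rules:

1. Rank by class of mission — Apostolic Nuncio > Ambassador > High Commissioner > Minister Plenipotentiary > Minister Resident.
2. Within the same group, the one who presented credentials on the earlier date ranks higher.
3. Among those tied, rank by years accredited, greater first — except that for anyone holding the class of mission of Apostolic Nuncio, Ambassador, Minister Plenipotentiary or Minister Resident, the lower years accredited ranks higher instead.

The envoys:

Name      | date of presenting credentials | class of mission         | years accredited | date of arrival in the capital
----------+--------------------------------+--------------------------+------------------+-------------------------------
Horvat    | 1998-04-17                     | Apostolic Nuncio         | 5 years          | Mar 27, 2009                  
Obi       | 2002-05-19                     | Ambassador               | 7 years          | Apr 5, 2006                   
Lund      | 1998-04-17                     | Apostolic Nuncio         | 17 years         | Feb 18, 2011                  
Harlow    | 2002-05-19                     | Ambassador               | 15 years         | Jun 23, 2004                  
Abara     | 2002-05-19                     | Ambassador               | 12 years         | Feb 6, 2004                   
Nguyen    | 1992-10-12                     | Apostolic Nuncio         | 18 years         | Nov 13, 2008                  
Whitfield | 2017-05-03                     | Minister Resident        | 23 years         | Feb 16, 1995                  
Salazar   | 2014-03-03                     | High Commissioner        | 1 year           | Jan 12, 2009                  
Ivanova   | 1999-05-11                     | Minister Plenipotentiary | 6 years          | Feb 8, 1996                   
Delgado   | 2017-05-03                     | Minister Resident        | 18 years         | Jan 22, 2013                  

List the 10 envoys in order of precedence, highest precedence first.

Nguyen, Horvat, Lund, Obi, Abara, Harlow, Salazar, Ivanova, Delgado, Whitfield

By class of mission: Nguyen, Horvat and Lund (Apostolic Nuncio); then Obi, Abara and Harlow (Ambassador); then Salazar (High Commissioner); then Ivanova (Minister Plenipotentiary); then Delgado and Whitfield (Minister Resident).
Among Nguyen, Horvat and Lund, by date of presenting credentials (earlier first): Nguyen (1992-10-12) before Horvat and Lund (1998-04-17).
Among Horvat and Lund, by years accredited (lower first) (reversed rule for this group): Horvat (5 years) before Lund (17 years).
Obi, Abara and Harlow all have date of presenting credentials 2002-05-19, so the next rule applies.
Among Obi, Abara and Harlow, by years accredited (lower first) (reversed rule for this group): Obi (7 years) before Abara (12 years) before Harlow (15 years).
Delgado and Whitfield both have date of presenting credentials 2017-05-03, so the next rule applies.
Among Delgado and Whitfield, by years accredited (lower first) (reversed rule for this group): Delgado (18 years) before Whitfield (23 years).
Full order: Nguyen, Horvat, Lund, Obi, Abara, Harlow, Salazar, Ivanova, Delgado, Whitfield.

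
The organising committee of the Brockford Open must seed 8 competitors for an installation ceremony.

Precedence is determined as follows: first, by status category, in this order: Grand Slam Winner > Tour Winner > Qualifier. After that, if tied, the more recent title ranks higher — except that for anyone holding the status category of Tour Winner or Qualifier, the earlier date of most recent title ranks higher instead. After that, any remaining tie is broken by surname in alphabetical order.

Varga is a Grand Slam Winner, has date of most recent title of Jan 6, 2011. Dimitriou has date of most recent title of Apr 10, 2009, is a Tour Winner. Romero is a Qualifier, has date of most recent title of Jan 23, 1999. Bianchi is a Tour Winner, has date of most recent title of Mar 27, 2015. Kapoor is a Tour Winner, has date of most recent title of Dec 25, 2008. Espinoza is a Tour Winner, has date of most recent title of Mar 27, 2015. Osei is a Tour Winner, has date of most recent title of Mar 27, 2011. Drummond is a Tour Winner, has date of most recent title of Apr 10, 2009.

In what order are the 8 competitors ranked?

Varga, Kapoor, Dimitriou, Drummond, Osei, Bianchi, Espinoza, Romero

By status category: Varga (Grand Slam Winner); then Kapoor, Dimitriou, Drummond, Osei, Bianchi and Espinoza (Tour Winner); then Romero (Qualifier).
Among Kapoor, Dimitriou, Drummond, Osei, Bianchi and Espinoza, by date of most recent title (earlier first) (reversed rule for this group): Kapoor (Dec 25, 2008) before Dimitriou and Drummond (Apr 10, 2009) before Osei (Mar 27, 2011) before Bianchi and Espinoza (Mar 27, 2015).
Among Dimitriou and Drummond, alphabetically by surname: Dimitriou before Drummond.
Among Bianchi and Espinoza, alphabetically by surname: Bianchi before Espinoza.
Full order: Varga, Kapoor, Dimitriou, Drummond, Osei, Bianchi, Espinoza, Romero.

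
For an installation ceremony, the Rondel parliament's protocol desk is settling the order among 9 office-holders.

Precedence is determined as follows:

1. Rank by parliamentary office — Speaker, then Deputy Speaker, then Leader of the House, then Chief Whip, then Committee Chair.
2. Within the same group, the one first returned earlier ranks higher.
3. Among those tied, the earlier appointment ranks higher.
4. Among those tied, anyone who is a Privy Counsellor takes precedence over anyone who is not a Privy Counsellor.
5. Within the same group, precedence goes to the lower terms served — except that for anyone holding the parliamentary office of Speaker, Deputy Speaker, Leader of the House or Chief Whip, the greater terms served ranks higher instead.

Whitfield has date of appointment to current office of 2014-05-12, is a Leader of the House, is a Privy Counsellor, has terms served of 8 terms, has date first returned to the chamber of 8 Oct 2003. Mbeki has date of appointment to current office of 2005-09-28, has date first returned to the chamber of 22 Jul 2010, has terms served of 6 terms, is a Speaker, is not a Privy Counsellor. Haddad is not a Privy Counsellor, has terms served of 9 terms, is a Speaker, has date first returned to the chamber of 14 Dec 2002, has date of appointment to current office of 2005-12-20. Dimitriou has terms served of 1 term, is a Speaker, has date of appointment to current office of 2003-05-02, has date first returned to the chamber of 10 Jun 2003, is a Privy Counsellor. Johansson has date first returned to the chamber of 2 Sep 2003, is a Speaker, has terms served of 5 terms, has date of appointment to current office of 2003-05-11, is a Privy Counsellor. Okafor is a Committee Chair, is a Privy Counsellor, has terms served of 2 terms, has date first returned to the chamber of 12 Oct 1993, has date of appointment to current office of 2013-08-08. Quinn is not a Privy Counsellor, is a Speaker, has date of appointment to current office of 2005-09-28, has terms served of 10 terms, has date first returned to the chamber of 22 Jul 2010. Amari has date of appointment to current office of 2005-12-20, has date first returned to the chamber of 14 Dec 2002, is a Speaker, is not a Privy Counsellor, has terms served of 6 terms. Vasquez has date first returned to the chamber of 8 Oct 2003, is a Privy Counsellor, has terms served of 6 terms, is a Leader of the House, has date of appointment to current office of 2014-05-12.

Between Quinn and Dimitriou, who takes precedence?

By parliamentary office: Haddad, Amari, Dimitriou, Johansson, Quinn and Mbeki (Speaker); then Whitfield and Vasquez (Leader of the House); then Okafor (Committee Chair).
Among Haddad, Amari, Dimitriou, Johansson, Quinn and Mbeki, by date first returned to the chamber (earlier first): Haddad and Amari (14 Dec 2002) before Dimitriou (10 Jun 2003) before Johansson (2 Sep 2003) before Quinn and Mbeki (22 Jul 2010).
Haddad and Amari both have date of appointment to current office 2005-12-20, so the next rule applies.
Haddad and Amari are each not a Privy Counsellor, so the next rule applies.
Among Haddad and Amari, by terms served (higher first) (reversed rule for this group): Haddad (9 terms) before Amari (6 terms).
Quinn and Mbeki both have date of appointment to current office 2005-09-28, so the next rule applies.
Quinn and Mbeki are each not a Privy Counsellor, so the next rule applies.
Among Quinn and Mbeki, by terms served (higher first) (reversed rule for this group): Quinn (10 terms) before Mbeki (6 terms).
Whitfield and Vasquez both have date first returned to the chamber 8 Oct 2003, so the next rule applies.
Whitfield and Vasquez both have date of appointment to current office 2014-05-12, so the next rule applies.
Whitfield and Vasquez are each a Privy Counsellor, so the next rule applies.
Among Whitfield and Vasquez, by terms served (higher first) (reversed rule for this group): Whitfield (8 terms) before Vasquez (6 terms).
So Dimitriou takes precedence.

Dimitriou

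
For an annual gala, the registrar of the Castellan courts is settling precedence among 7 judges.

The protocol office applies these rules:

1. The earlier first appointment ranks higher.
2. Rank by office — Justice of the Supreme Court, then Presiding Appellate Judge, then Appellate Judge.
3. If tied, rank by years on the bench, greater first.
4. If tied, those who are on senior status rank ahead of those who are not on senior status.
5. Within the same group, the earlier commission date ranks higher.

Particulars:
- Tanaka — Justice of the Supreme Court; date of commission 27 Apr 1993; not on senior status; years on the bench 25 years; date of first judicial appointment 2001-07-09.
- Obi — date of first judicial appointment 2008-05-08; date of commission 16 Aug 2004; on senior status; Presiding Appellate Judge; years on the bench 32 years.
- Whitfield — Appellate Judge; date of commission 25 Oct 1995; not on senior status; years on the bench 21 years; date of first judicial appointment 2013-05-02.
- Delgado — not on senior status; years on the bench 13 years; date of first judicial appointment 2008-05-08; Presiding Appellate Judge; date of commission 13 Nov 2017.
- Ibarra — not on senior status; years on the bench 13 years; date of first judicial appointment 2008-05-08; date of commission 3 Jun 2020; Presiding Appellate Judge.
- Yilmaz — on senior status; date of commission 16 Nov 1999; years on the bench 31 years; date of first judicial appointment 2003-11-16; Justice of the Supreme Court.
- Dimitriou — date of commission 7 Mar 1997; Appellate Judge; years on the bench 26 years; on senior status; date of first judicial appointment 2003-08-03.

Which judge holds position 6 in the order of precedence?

Ibarra

By date of first judicial appointment (earlier first): Tanaka (2001-07-09); then Dimitriou (2003-08-03); then Yilmaz (2003-11-16); then Obi, Delgado and Ibarra (each 2008-05-08); then Whitfield (2013-05-02).
Obi, Delgado and Ibarra are each Presiding Appellate Judge, so the next rule applies.
Among Obi, Delgado and Ibarra, by years on the bench (higher first): Obi (32 years) before Delgado and Ibarra (13 years).
Delgado and Ibarra are each not on senior status, so the next rule applies.
Among Delgado and Ibarra, by date of commission (earlier first): Delgado (13 Nov 2017) before Ibarra (3 Jun 2020).
Order: Tanaka, Dimitriou, Yilmaz, Obi, Delgado, Ibarra, Whitfield.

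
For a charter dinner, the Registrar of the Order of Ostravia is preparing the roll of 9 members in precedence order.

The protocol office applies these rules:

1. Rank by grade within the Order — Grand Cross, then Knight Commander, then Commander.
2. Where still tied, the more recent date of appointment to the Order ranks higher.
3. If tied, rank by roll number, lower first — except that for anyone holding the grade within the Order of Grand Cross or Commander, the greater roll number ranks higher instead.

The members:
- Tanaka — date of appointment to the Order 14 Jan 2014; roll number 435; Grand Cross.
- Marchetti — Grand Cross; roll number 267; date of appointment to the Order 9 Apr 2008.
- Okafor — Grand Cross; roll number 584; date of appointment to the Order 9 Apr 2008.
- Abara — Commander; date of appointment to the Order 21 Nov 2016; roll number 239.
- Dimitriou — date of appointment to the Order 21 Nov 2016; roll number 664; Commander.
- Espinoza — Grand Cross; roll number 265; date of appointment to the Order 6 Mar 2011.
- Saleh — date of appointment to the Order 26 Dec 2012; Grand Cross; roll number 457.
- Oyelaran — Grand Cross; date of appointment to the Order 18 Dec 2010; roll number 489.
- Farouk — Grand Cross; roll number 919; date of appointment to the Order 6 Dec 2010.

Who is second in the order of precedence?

Saleh

By grade within the Order: Tanaka, Saleh, Espinoza, Oyelaran, Farouk, Okafor and Marchetti (Grand Cross); then Dimitriou and Abara (Commander).
Among Tanaka, Saleh, Espinoza, Oyelaran, Farouk, Okafor and Marchetti, by date of appointment to the Order (later first): Tanaka (14 Jan 2014) before Saleh (26 Dec 2012) before Espinoza (6 Mar 2011) before Oyelaran (18 Dec 2010) before Farouk (6 Dec 2010) before Okafor and Marchetti (9 Apr 2008).
Among Okafor and Marchetti, by roll number (higher first) (reversed rule for this group): Okafor (584) before Marchetti (267).
Dimitriou and Abara both have date of appointment to the Order 21 Nov 2016, so the next rule applies.
Among Dimitriou and Abara, by roll number (higher first) (reversed rule for this group): Dimitriou (664) before Abara (239).
Order: Tanaka, Saleh, Espinoza, Oyelaran, Farouk, Okafor, Marchetti, Dimitriou, Abara.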